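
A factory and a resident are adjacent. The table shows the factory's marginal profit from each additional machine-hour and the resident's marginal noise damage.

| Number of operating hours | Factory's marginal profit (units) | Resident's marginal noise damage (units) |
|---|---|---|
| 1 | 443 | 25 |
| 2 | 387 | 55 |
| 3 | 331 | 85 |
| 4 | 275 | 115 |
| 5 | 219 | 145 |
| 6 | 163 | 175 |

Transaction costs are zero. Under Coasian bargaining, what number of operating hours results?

5

Bargaining reaches the level where marginal profit last exceeds marginal noise damage.
That holds through level 5 (219 ≥ 145) but not at 6 (163 < 175).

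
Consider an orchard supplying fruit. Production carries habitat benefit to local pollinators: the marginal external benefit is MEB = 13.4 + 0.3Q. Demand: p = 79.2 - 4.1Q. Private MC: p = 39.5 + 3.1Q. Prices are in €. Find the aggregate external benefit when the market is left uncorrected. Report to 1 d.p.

Market equilibrium (private): 39.5 + 3.1Q = 79.2 - 4.1Q → Q_m = 5.5139.
Total external benefit = ∫₀^{Q_m} (13.4 + 0.3Q) dQ = 13.4×5.5139 + ½×0.3×5.5139² = 78.4467.

€78.4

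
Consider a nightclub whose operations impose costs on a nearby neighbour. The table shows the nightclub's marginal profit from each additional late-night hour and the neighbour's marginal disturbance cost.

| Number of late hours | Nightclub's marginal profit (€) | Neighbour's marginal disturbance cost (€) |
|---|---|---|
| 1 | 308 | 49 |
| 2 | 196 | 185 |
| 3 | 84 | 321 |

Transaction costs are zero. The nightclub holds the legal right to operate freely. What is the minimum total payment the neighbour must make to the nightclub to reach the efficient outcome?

Left alone the nightclub would choose level 3 (marginal profit stays positive).
Efficient level: k* = 2 (marginal profit ≥ marginal disturbance cost through 2).
The neighbour must at least cover the nightclub's forgone profit from cutting 3→2: 84 = 84.

€84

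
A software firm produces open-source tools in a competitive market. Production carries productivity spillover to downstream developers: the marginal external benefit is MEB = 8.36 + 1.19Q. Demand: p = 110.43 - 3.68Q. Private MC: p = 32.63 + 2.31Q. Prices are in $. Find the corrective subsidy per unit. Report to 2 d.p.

Social marginal cost = private MC − MEB = 24.27 + 1.12Q.
Set SMC = demand: 24.27 + 1.12Q = 110.43 - 3.68Q → Q* = 17.9500.
The Pigouvian subsidy equals MEB at Q*: 8.36 + 1.19×17.9500 = 29.7205.

subsidy = $29.72 per unit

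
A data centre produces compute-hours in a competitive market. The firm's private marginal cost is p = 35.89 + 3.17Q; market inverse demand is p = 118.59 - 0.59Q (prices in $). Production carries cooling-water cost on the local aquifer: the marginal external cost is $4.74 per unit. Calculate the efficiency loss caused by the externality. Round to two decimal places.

DWL = $2.99

Market equilibrium (private): 35.89 + 3.17Q = 118.59 - 0.59Q → Q_m = 21.9947.
Social marginal cost = private MC + MEC = 40.63 + 3.17Q.
Set SMC = demand: 40.63 + 3.17Q = 118.59 - 0.59Q → Q* = 20.7340.
The loss is the area between SMC and demand from Q* to Q_m; with linear curves that's a triangle of height MEC(Q_m).
DWL = ½ × 1.2607 × 4.7400 = 2.9879.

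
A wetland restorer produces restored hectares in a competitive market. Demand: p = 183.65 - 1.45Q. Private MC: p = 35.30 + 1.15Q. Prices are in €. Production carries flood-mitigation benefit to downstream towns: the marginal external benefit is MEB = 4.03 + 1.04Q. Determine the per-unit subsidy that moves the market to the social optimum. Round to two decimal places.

Social marginal cost = private MC − MEB = 31.27 + 0.11Q.
Set SMC = demand: 31.27 + 0.11Q = 183.65 - 1.45Q → Q* = 97.6795.
The Pigouvian subsidy equals MEB at Q*: 4.03 + 1.04×97.6795 = 105.6167.

subsidy = €105.62 per unit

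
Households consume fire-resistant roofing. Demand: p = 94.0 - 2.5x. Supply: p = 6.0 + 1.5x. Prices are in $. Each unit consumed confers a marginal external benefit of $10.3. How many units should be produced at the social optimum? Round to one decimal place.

Social marginal benefit = demand + MEB = 104.3 - 2.5x.
Set SMB = MC: 104.3 - 2.5x = 6.0 + 1.5x → x* = 24.5750.

x* = 24.6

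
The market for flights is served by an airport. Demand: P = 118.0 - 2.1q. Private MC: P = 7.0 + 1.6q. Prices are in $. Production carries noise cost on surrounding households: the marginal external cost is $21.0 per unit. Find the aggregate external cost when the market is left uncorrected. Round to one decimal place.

Market equilibrium (private): 7.0 + 1.6q = 118.0 - 2.1q → q_m = 30.0000.
Total external cost = MEC × q_m = 21.0 × 30.0000 = 630.0000.

$630.0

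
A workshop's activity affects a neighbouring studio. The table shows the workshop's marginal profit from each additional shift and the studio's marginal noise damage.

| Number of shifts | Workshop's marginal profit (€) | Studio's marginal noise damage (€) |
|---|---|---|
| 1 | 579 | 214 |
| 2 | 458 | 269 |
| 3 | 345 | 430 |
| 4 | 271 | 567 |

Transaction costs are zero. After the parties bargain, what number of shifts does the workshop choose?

2

Bargaining reaches the level where marginal profit last exceeds marginal noise damage.
That holds through level 2 (458 ≥ 269) but not at 3 (345 < 430).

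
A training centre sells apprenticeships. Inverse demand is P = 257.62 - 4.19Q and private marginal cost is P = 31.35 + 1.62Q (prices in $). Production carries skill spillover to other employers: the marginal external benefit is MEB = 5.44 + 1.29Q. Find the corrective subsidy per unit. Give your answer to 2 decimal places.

subsidy = $71.57 per unit

Social marginal cost = private MC − MEB = 25.91 + 0.33Q.
Set SMC = demand: 25.91 + 0.33Q = 257.62 - 4.19Q → Q* = 51.2633.
The Pigouvian subsidy equals MEB at Q*: 5.44 + 1.29×51.2633 = 71.5697.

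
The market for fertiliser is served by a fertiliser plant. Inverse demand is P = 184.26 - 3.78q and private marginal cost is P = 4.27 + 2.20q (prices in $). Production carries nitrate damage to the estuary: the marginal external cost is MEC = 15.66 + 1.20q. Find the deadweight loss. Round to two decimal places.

DWL = $186.70

Market equilibrium (private): 4.27 + 2.20q = 184.26 - 3.78q → q_m = 30.0987.
Social marginal cost = private MC + MEC = 19.93 + 3.40q.
Set SMC = demand: 19.93 + 3.40q = 184.26 - 3.78q → q* = 22.8872.
The loss is the area between SMC and demand from q* to q_m; with linear curves that's a triangle of height MEC(q_m).
DWL = ½ × 7.2115 × 51.7784 = 186.7000.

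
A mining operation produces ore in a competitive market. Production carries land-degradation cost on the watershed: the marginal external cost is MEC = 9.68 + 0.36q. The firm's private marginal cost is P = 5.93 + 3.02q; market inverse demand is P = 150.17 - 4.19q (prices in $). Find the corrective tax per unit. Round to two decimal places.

tax = $16.08 per unit

Social marginal cost = private MC + MEC = 15.61 + 3.38q.
Set SMC = demand: 15.61 + 3.38q = 150.17 - 4.19q → q* = 17.7754.
The Pigouvian tax equals MEC at q*: 9.68 + 0.36×17.7754 = 16.0791.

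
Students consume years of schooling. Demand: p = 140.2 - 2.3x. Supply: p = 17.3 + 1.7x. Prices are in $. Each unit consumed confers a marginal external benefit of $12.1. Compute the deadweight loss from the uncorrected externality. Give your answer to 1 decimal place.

DWL = $18.3

Market equilibrium (private): 17.3 + 1.7x = 140.2 - 2.3x → x_m = 30.7250.
Social marginal benefit = demand + MEB = 152.3 - 2.3x.
Set SMB = MC: 152.3 - 2.3x = 17.3 + 1.7x → x* = 33.7500.
Height of the DWL triangle at x_m is SMB(x_m) − MC(x_m) = MEB(x_m) = 12.1000.
DWL = ½ × 3.0250 × 12.1000 = 18.3013.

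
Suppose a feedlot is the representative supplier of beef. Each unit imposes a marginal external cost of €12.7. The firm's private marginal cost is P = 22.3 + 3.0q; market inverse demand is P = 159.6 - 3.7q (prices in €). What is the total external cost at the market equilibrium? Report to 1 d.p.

Market equilibrium (private): 22.3 + 3.0q = 159.6 - 3.7q → q_m = 20.4925.
Total external cost = MEC × q_m = 12.7 × 20.4925 = 260.2548.

€260.3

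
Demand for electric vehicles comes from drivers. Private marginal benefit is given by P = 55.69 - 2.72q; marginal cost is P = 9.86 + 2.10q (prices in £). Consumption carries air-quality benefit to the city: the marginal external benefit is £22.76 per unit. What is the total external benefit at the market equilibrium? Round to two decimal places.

£216.41

Market equilibrium (private): 9.86 + 2.10q = 55.69 - 2.72q → q_m = 9.5083.
Total external benefit = MEB × q_m = 22.76 × 9.5083 = 216.4089.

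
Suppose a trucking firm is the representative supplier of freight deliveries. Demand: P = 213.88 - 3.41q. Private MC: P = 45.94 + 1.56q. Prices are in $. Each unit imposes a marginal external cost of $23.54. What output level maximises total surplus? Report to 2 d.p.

q* = 29.05

Social marginal cost = private MC + MEC = 69.48 + 1.56q.
Set SMC = demand: 69.48 + 1.56q = 213.88 - 3.41q → q* = 29.0543.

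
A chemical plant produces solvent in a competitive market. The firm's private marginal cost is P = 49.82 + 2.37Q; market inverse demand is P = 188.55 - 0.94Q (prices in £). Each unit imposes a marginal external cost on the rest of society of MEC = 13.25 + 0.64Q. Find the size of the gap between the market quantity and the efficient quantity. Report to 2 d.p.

10.15 units

Market equilibrium (private): 49.82 + 2.37Q = 188.55 - 0.94Q → Q_m = 41.9124.
Social marginal cost = private MC + MEC = 63.07 + 3.01Q.
Set SMC = demand: 63.07 + 3.01Q = 188.55 - 0.94Q → Q* = 31.7671.
Gap = |41.9124 − 31.7671| = 10.1453.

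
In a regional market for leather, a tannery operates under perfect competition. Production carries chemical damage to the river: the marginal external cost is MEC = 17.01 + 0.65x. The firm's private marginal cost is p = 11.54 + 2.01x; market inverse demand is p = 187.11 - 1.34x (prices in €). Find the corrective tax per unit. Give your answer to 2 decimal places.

Social marginal cost = private MC + MEC = 28.55 + 2.66x.
Set SMC = demand: 28.55 + 2.66x = 187.11 - 1.34x → x* = 39.6400.
The Pigouvian tax equals MEC at x*: 17.01 + 0.65×39.6400 = 42.7760.

tax = €42.78 per unit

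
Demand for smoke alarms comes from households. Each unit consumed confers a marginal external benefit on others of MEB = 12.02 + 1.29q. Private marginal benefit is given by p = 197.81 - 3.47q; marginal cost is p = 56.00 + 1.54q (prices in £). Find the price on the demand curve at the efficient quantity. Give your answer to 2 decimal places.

Social marginal benefit = demand + MEB = 209.83 - 2.18q.
Set SMB = MC: 209.83 - 2.18q = 56.00 + 1.54q → q* = 41.3522.
Consumer price on the demand curve at q*: 197.81 − 3.47×41.3522 = 54.3179.

P = £54.32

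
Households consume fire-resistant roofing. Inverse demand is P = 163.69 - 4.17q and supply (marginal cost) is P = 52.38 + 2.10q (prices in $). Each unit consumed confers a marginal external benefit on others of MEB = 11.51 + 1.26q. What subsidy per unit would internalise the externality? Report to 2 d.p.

Social marginal benefit = demand + MEB = 175.20 - 2.91q.
Set SMB = MC: 175.20 - 2.91q = 52.38 + 2.10q → q* = 24.5150.
The Pigouvian subsidy equals MEB at q*: 11.51 + 1.26×24.5150 = 42.3989.

subsidy = $42.40 per unit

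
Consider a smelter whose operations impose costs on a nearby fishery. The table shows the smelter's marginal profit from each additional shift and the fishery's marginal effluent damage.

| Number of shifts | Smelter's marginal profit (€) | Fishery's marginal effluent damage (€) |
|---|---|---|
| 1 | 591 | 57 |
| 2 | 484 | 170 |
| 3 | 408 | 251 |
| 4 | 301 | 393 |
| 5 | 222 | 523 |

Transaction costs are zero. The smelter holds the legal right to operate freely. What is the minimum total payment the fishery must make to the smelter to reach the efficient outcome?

Left alone the smelter would choose level 5 (marginal profit stays positive).
Efficient level: k* = 3 (marginal profit ≥ marginal effluent damage through 3).
The fishery must at least cover the smelter's forgone profit from cutting 5→3: 301 + 222 = 523.

€523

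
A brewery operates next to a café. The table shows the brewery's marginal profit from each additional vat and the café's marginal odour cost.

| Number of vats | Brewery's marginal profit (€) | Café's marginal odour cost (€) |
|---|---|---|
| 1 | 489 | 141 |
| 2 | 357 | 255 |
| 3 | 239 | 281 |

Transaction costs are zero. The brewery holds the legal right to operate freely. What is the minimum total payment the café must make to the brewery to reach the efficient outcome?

€239

Left alone the brewery would choose level 3 (marginal profit stays positive).
Efficient level: k* = 2 (marginal profit ≥ marginal odour cost through 2).
The café must at least cover the brewery's forgone profit from cutting 3→2: 239 = 239.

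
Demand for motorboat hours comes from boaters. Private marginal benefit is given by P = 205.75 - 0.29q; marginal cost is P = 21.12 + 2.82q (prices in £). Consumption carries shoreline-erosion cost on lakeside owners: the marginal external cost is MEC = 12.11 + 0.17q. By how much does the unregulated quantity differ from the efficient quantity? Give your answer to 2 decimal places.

Market equilibrium (private): 21.12 + 2.82q = 205.75 - 0.29q → q_m = 59.3666.
Social marginal benefit = demand − MEC = 193.64 - 0.46q.
Set SMB = MC: 193.64 - 0.46q = 21.12 + 2.82q → q* = 52.5976.
Gap = |59.3666 − 52.5976| = 6.7690.

6.77 units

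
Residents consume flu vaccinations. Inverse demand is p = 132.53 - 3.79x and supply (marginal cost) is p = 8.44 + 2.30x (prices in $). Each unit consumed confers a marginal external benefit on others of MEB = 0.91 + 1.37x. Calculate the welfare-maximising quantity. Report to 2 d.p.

x* = 26.48

Social marginal benefit = demand + MEB = 133.44 - 2.42x.
Set SMB = MC: 133.44 - 2.42x = 8.44 + 2.30x → x* = 26.4831.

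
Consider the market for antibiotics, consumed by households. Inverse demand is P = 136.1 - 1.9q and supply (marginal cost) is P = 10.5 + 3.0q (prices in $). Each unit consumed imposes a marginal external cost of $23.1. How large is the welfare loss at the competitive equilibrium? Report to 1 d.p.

DWL = $54.5

Market equilibrium (private): 10.5 + 3.0q = 136.1 - 1.9q → q_m = 25.6327.
Social marginal benefit = demand − MEC = 113.0 - 1.9q.
Set SMB = MC: 113.0 - 1.9q = 10.5 + 3.0q → q* = 20.9184.
The welfare-loss triangle has base |q_m − q*| and height MEC(q_m) (the vertical gap between SMB and MC is zero at q* and MEC at q_m).
DWL = ½ × 4.7143 × 23.1000 = 54.4502.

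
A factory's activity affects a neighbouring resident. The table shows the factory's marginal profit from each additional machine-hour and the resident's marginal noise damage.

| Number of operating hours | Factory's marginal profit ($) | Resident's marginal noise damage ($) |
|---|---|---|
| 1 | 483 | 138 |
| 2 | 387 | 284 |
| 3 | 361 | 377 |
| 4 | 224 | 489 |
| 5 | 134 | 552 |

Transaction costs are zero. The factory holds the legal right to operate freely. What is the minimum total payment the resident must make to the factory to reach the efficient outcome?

$719

Left alone the factory would choose level 5 (marginal profit stays positive).
Efficient level: k* = 2 (marginal profit ≥ marginal noise damage through 2).
The resident must at least cover the factory's forgone profit from cutting 5→2: 361 + 224 + 134 = 719.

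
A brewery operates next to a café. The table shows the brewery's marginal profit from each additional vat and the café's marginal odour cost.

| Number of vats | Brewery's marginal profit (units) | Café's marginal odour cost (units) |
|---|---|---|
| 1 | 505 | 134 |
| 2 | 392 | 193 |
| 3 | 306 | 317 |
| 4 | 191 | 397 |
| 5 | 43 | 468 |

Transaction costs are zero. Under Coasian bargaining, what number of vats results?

2

Bargaining reaches the level where marginal profit last exceeds marginal odour cost.
That holds through level 2 (392 ≥ 193) but not at 3 (306 < 317).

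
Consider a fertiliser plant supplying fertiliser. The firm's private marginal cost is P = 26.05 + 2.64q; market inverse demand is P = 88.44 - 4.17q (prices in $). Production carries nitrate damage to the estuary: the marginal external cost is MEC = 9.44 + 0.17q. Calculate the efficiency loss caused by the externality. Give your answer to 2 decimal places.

DWL = $8.66

Market equilibrium (private): 26.05 + 2.64q = 88.44 - 4.17q → q_m = 9.1615.
Social marginal cost = private MC + MEC = 35.49 + 2.81q.
Set SMC = demand: 35.49 + 2.81q = 88.44 - 4.17q → q* = 7.5860.
Height of the DWL triangle at q_m is SMC(q_m) − demand(q_m) = MEC(q_m) = 10.9975.
DWL = ½ × 1.5755 × 10.9975 = 8.6633.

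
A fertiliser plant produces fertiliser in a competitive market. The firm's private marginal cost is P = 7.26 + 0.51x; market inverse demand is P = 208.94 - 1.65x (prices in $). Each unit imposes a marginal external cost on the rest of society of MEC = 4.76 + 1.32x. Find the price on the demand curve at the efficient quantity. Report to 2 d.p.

P = $115.57

Social marginal cost = private MC + MEC = 12.02 + 1.83x.
Set SMC = demand: 12.02 + 1.83x = 208.94 - 1.65x → x* = 56.5862.
Consumer price on the demand curve at x*: 208.94 − 1.65×56.5862 = 115.5728.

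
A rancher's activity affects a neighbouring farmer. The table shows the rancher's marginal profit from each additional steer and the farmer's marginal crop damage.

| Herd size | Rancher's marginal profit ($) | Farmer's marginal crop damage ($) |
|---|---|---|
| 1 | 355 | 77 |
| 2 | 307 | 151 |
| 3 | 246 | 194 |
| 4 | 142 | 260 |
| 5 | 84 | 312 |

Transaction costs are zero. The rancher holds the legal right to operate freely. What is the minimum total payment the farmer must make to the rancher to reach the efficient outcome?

Left alone the rancher would choose level 5 (marginal profit stays positive).
Efficient level: k* = 3 (marginal profit ≥ marginal crop damage through 3).
The farmer must at least cover the rancher's forgone profit from cutting 5→3: 142 + 84 = 226.

$226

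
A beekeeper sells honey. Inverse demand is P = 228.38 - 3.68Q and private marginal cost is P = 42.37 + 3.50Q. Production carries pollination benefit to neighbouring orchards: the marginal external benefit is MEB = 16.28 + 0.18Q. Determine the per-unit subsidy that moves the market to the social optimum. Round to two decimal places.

Social marginal cost = private MC − MEB = 26.09 + 3.32Q.
Set SMC = demand: 26.09 + 3.32Q = 228.38 - 3.68Q → Q* = 28.8986.
The Pigouvian subsidy equals MEB at Q*: 16.28 + 0.18×28.8986 = 21.4817.

subsidy = 21.48 per unit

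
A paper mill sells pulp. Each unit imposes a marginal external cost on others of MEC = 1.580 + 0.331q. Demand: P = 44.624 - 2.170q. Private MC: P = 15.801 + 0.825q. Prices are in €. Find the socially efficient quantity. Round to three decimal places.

Social marginal cost = private MC + MEC = 17.381 + 1.156q.
Set SMC = demand: 17.381 + 1.156q = 44.624 - 2.170q → q* = 8.1909.

q* = 8.191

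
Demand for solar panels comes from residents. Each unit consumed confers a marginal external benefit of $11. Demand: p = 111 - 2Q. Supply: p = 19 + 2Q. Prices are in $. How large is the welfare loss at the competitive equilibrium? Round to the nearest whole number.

DWL = $15

Market equilibrium (private): 19 + 2Q = 111 - 2Q → Q_m = 23.0000.
Social marginal benefit = demand + MEB = 122 - 2Q.
Set SMB = MC: 122 - 2Q = 19 + 2Q → Q* = 25.7500.
The welfare-loss triangle has base |Q_m − Q*| and height MEB(Q_m) (the vertical gap between SMB and MC is zero at Q* and MEB at Q_m).
DWL = ½ × 2.7500 × 11.0000 = 15.1250.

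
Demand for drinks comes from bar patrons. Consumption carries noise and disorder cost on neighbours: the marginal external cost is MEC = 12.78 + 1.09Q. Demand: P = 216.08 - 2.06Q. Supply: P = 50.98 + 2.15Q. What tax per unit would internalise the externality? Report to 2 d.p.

Social marginal benefit = demand − MEC = 203.30 - 3.15Q.
Set SMB = MC: 203.30 - 3.15Q = 50.98 + 2.15Q → Q* = 28.7396.
The Pigouvian tax equals MEC at Q*: 12.78 + 1.09×28.7396 = 44.1062.

tax = 44.11 per unit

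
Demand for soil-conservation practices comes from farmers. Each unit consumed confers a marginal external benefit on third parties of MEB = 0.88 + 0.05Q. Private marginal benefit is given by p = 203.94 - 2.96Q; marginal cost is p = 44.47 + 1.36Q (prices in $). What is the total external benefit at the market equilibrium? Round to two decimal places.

Market equilibrium (private): 44.47 + 1.36Q = 203.94 - 2.96Q → Q_m = 36.9144.
Total external benefit = ∫₀^{Q_m} (0.88 + 0.05Q) dQ = 0.88×36.9144 + ½×0.05×36.9144² = 66.5515.

$66.55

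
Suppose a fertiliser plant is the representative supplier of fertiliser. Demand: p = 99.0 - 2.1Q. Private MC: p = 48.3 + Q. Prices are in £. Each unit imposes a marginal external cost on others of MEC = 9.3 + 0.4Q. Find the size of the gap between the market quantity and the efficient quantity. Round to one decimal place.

4.5 units

Market equilibrium (private): 48.3 + Q = 99.0 - 2.1Q → Q_m = 16.3548.
Social marginal cost = private MC + MEC = 57.6 + 1.4Q.
Set SMC = demand: 57.6 + 1.4Q = 99.0 - 2.1Q → Q* = 11.8286.
Gap = |16.3548 − 11.8286| = 4.5262.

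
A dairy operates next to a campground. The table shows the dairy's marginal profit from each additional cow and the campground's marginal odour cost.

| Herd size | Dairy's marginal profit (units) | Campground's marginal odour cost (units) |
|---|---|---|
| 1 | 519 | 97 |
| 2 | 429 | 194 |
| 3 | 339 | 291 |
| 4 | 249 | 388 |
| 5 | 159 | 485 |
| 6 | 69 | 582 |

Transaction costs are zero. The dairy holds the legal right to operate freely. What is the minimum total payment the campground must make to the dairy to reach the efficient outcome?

Left alone the dairy would choose level 6 (marginal profit stays positive).
Efficient level: k* = 3 (marginal profit ≥ marginal odour cost through 3).
The campground must at least cover the dairy's forgone profit from cutting 6→3: 249 + 159 + 69 = 477.

477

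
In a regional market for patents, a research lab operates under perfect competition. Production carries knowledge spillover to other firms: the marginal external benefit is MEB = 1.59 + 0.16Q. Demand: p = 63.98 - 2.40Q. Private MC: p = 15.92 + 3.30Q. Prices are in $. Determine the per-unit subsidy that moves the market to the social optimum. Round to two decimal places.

Social marginal cost = private MC − MEB = 14.33 + 3.14Q.
Set SMC = demand: 14.33 + 3.14Q = 63.98 - 2.40Q → Q* = 8.9621.
The Pigouvian subsidy equals MEB at Q*: 1.59 + 0.16×8.9621 = 3.0239.

subsidy = $3.02 per unit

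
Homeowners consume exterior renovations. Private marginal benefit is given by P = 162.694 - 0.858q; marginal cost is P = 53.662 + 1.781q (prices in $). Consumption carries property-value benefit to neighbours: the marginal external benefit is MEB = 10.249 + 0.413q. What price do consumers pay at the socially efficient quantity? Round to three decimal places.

P = $116.718

Social marginal benefit = demand + MEB = 172.943 - 0.445q.
Set SMB = MC: 172.943 - 0.445q = 53.662 + 1.781q → q* = 53.5854.
Consumer price on the demand curve at q*: 162.694 − 0.858×53.5854 = 116.7177.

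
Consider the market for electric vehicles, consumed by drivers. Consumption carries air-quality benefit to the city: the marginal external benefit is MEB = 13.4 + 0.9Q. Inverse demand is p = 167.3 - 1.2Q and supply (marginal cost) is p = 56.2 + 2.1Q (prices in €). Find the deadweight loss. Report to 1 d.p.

DWL = €397.9

Market equilibrium (private): 56.2 + 2.1Q = 167.3 - 1.2Q → Q_m = 33.6667.
Social marginal benefit = demand + MEB = 180.7 - 0.3Q.
Set SMB = MC: 180.7 - 0.3Q = 56.2 + 2.1Q → Q* = 51.8750.
Height of the DWL triangle at Q_m is SMB(Q_m) − MC(Q_m) = MEB(Q_m) = 43.7000.
DWL = ½ × 18.2083 × 43.7000 = 397.8514.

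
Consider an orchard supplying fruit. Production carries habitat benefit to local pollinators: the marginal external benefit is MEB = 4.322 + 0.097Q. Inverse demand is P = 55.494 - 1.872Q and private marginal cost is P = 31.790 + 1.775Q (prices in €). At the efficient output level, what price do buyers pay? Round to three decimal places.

P = €40.715

Social marginal cost = private MC − MEB = 27.468 + 1.678Q.
Set SMC = demand: 27.468 + 1.678Q = 55.494 - 1.872Q → Q* = 7.8946.
Consumer price on the demand curve at Q*: 55.494 − 1.872×7.8946 = 40.7153.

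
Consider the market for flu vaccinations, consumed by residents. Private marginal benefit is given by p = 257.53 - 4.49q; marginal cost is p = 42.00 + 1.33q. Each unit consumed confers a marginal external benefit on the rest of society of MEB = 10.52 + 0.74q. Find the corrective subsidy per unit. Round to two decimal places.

Social marginal benefit = demand + MEB = 268.05 - 3.75q.
Set SMB = MC: 268.05 - 3.75q = 42.00 + 1.33q → q* = 44.4980.
The Pigouvian subsidy equals MEB at q*: 10.52 + 0.74×44.4980 = 43.4485.

subsidy = 43.45 per unit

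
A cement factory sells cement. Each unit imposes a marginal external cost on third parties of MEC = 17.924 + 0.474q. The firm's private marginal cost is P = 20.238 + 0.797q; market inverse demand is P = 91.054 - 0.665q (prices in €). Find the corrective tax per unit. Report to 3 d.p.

Social marginal cost = private MC + MEC = 38.162 + 1.271q.
Set SMC = demand: 38.162 + 1.271q = 91.054 - 0.665q → q* = 27.3202.
The Pigouvian tax equals MEC at q*: 17.924 + 0.474×27.3202 = 30.8738.

tax = €30.874 per unit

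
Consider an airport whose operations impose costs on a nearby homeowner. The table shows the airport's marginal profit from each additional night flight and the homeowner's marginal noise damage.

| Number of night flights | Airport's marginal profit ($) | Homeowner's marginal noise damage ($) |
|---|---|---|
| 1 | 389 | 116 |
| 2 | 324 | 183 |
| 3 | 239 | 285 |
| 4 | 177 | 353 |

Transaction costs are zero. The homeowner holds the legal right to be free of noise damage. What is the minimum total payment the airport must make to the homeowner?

$299

Efficient level: marginal profit ≥ marginal noise damage through level 2, so k* = 2.
With the homeowner holding the right, the airport must at least compensate total damage at k*: 116 + 183 = 299.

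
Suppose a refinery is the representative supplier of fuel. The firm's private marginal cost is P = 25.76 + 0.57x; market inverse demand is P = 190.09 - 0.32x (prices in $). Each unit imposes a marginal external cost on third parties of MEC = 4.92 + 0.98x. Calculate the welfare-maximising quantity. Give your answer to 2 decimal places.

Social marginal cost = private MC + MEC = 30.68 + 1.55x.
Set SMC = demand: 30.68 + 1.55x = 190.09 - 0.32x → x* = 85.2460.

x* = 85.25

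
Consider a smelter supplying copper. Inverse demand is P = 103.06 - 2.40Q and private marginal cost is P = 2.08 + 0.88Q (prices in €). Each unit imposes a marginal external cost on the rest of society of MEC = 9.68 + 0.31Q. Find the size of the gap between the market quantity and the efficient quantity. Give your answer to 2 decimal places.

5.35 units

Market equilibrium (private): 2.08 + 0.88Q = 103.06 - 2.40Q → Q_m = 30.7866.
Social marginal cost = private MC + MEC = 11.76 + 1.19Q.
Set SMC = demand: 11.76 + 1.19Q = 103.06 - 2.40Q → Q* = 25.4318.
Gap = |30.7866 − 25.4318| = 5.3548.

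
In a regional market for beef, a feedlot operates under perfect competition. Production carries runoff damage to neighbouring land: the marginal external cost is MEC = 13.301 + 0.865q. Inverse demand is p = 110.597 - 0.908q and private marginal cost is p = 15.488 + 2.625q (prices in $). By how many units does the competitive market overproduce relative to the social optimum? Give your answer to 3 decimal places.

Market equilibrium (private): 15.488 + 2.625q = 110.597 - 0.908q → q_m = 26.9202.
Social marginal cost = private MC + MEC = 28.789 + 3.490q.
Set SMC = demand: 28.789 + 3.490q = 110.597 - 0.908q → q* = 18.6012.
Gap = |26.9202 − 18.6012| = 8.3190.

8.319 units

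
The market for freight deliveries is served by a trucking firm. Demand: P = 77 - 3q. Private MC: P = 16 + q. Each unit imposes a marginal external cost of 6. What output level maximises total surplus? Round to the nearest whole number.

Social marginal cost = private MC + MEC = 22 + q.
Set SMC = demand: 22 + q = 77 - 3q → q* = 13.7500.

q* = 14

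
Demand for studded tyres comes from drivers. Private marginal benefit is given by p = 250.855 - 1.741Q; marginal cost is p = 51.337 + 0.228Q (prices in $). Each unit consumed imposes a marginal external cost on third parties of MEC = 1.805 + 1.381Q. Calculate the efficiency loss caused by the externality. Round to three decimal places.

Market equilibrium (private): 51.337 + 0.228Q = 250.855 - 1.741Q → Q_m = 101.3296.
Social marginal benefit = demand − MEC = 249.050 - 3.122Q.
Set SMB = MC: 249.050 - 3.122Q = 51.337 + 0.228Q → Q* = 59.0188.
The loss is the area between SMB and MC from Q* to Q_m; with linear curves that's a triangle of height MEC(Q_m).
DWL = ½ × 42.3108 × 141.7412 = 2998.5918.

DWL = $2998.592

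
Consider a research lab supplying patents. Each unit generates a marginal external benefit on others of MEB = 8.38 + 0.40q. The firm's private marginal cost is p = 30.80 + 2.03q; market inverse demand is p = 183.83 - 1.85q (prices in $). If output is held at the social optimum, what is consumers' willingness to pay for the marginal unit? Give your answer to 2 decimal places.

Social marginal cost = private MC − MEB = 22.42 + 1.63q.
Set SMC = demand: 22.42 + 1.63q = 183.83 - 1.85q → q* = 46.3822.
Consumer price on the demand curve at q*: 183.83 − 1.85×46.3822 = 98.0229.

P = $98.02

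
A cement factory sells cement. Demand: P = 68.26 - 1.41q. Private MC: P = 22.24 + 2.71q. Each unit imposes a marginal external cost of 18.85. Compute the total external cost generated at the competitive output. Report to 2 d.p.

210.55

Market equilibrium (private): 22.24 + 2.71q = 68.26 - 1.41q → q_m = 11.1699.
Total external cost = MEC × q_m = 18.85 × 11.1699 = 210.5526.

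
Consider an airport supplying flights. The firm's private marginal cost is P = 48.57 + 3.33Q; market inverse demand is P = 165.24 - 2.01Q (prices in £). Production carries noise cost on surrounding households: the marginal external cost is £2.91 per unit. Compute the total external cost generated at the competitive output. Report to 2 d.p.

£63.58

Market equilibrium (private): 48.57 + 3.33Q = 165.24 - 2.01Q → Q_m = 21.8483.
Total external cost = MEC × Q_m = 2.91 × 21.8483 = 63.5786.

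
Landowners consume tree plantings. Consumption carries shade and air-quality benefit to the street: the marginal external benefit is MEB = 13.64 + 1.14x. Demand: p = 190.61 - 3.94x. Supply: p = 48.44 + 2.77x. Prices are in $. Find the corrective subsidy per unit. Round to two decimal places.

Social marginal benefit = demand + MEB = 204.25 - 2.80x.
Set SMB = MC: 204.25 - 2.80x = 48.44 + 2.77x → x* = 27.9731.
The Pigouvian subsidy equals MEB at x*: 13.64 + 1.14×27.9731 = 45.5293.

subsidy = $45.53 per unit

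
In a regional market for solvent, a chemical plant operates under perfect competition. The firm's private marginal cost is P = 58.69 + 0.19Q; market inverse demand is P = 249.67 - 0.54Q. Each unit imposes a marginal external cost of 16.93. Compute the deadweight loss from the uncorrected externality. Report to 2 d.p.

DWL = 196.32

Market equilibrium (private): 58.69 + 0.19Q = 249.67 - 0.54Q → Q_m = 261.6164.
Social marginal cost = private MC + MEC = 75.62 + 0.19Q.
Set SMC = demand: 75.62 + 0.19Q = 249.67 - 0.54Q → Q* = 238.4247.
Between Q* and Q_m the wedge SMC − demand runs linearly from 0 to MEC(Q_m), so the loss is a triangle.
DWL = ½ × 23.1917 × 16.9300 = 196.3177.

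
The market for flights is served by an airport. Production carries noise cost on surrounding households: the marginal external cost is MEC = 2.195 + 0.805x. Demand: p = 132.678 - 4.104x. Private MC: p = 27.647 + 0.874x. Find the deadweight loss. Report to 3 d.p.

Market equilibrium (private): 27.647 + 0.874x = 132.678 - 4.104x → x_m = 21.0990.
Social marginal cost = private MC + MEC = 29.842 + 1.679x.
Set SMC = demand: 29.842 + 1.679x = 132.678 - 4.104x → x* = 17.7825.
The welfare-loss triangle has base |x_m − x*| and height MEC(x_m) (the vertical gap between SMC and demand is zero at x* and MEC at x_m).
DWL = ½ × 3.3165 × 19.1797 = 31.8047.

DWL = 31.805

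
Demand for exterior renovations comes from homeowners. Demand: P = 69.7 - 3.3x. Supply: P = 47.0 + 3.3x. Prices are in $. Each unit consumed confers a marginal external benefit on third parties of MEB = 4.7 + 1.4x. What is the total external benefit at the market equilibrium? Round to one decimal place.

$24.4

Market equilibrium (private): 47.0 + 3.3x = 69.7 - 3.3x → x_m = 3.4394.
Total external benefit = ∫₀^{x_m} (4.7 + 1.4x) dx = 4.7×3.4394 + ½×1.4×3.4394² = 24.4458.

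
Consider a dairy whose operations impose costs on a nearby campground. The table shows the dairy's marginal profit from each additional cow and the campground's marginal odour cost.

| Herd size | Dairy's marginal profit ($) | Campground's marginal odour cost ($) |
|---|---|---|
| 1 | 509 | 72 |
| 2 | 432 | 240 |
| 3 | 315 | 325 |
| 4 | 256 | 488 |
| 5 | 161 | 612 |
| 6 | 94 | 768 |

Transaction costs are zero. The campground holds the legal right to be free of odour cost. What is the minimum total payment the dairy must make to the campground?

$312

Efficient level: marginal profit ≥ marginal odour cost through level 2, so k* = 2.
With the campground holding the right, the dairy must at least compensate total damage at k*: 72 + 240 = 312.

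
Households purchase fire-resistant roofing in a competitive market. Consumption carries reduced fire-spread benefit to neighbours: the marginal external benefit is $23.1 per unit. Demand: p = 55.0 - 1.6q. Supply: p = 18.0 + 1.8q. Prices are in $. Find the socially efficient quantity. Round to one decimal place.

q* = 17.7

Social marginal benefit = demand + MEB = 78.1 - 1.6q.
Set SMB = MC: 78.1 - 1.6q = 18.0 + 1.8q → q* = 17.6765.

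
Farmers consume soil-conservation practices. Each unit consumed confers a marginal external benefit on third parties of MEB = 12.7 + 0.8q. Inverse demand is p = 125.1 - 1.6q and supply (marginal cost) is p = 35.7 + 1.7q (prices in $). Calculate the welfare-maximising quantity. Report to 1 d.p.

q* = 40.8

Social marginal benefit = demand + MEB = 137.8 - 0.8q.
Set SMB = MC: 137.8 - 0.8q = 35.7 + 1.7q → q* = 40.8400.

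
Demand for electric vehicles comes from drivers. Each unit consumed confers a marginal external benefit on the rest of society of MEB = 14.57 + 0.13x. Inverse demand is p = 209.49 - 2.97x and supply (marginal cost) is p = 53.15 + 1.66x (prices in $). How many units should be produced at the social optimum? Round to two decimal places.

Social marginal benefit = demand + MEB = 224.06 - 2.84x.
Set SMB = MC: 224.06 - 2.84x = 53.15 + 1.66x → x* = 37.9800.

x* = 37.98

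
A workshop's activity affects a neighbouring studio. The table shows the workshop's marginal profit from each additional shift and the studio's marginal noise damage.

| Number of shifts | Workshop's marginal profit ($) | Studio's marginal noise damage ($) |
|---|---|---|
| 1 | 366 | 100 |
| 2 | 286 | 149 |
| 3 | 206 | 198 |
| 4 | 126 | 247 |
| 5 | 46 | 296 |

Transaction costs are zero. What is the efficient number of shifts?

3

Bargaining reaches the level where marginal profit last exceeds marginal noise damage.
That holds through level 3 (206 ≥ 198) but not at 4 (126 < 247).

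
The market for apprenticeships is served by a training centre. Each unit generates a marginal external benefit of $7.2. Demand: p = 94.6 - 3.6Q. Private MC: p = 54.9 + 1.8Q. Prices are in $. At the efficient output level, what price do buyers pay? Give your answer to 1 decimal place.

Social marginal cost = private MC − MEB = 47.7 + 1.8Q.
Set SMC = demand: 47.7 + 1.8Q = 94.6 - 3.6Q → Q* = 8.6852.
Consumer price on the demand curve at Q*: 94.6 − 3.6×8.6852 = 63.3333.

P = $63.3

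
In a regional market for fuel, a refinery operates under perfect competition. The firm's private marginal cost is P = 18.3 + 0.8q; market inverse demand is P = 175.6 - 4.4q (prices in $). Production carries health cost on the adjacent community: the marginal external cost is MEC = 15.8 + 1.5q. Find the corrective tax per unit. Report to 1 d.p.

Social marginal cost = private MC + MEC = 34.1 + 2.3q.
Set SMC = demand: 34.1 + 2.3q = 175.6 - 4.4q → q* = 21.1194.
The Pigouvian tax equals MEC at q*: 15.8 + 1.5×21.1194 = 47.4791.

tax = $47.5 per unit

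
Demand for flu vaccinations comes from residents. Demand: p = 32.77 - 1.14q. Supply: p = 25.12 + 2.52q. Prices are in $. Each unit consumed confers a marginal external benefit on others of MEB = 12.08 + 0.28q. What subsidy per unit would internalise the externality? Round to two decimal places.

subsidy = $13.71 per unit

Social marginal benefit = demand + MEB = 44.85 - 0.86q.
Set SMB = MC: 44.85 - 0.86q = 25.12 + 2.52q → q* = 5.8373.
The Pigouvian subsidy equals MEB at q*: 12.08 + 0.28×5.8373 = 13.7144.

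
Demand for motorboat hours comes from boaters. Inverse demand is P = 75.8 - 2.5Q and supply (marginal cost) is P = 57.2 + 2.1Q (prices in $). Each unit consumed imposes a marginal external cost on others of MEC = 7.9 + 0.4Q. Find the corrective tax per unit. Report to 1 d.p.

tax = $8.8 per unit

Social marginal benefit = demand − MEC = 67.9 - 2.9Q.
Set SMB = MC: 67.9 - 2.9Q = 57.2 + 2.1Q → Q* = 2.1400.
The Pigouvian tax equals MEC at Q*: 7.9 + 0.4×2.1400 = 8.7560.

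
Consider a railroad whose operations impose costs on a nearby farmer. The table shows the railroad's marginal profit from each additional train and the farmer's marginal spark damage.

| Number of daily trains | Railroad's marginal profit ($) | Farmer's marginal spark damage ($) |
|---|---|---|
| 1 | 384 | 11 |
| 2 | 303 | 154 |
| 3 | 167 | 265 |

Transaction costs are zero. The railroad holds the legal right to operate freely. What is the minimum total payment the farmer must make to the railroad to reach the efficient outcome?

$167

Left alone the railroad would choose level 3 (marginal profit stays positive).
Efficient level: k* = 2 (marginal profit ≥ marginal spark damage through 2).
The farmer must at least cover the railroad's forgone profit from cutting 3→2: 167 = 167.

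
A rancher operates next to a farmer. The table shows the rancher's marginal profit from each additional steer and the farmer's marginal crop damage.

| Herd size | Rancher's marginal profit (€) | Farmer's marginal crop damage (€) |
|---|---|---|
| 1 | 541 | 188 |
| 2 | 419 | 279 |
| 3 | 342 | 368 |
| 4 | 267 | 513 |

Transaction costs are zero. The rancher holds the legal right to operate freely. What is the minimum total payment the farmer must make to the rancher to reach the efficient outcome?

Left alone the rancher would choose level 4 (marginal profit stays positive).
Efficient level: k* = 2 (marginal profit ≥ marginal crop damage through 2).
The farmer must at least cover the rancher's forgone profit from cutting 4→2: 342 + 267 = 609.

€609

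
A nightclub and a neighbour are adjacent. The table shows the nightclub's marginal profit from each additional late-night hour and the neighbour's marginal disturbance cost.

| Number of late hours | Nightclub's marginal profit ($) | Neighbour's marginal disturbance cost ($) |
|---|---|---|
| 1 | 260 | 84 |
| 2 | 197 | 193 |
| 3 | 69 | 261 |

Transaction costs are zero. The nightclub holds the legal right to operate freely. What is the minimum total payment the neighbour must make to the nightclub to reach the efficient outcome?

$69

Left alone the nightclub would choose level 3 (marginal profit stays positive).
Efficient level: k* = 2 (marginal profit ≥ marginal disturbance cost through 2).
The neighbour must at least cover the nightclub's forgone profit from cutting 3→2: 69 = 69.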